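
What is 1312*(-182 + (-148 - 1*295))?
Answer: -820000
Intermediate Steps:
1312*(-182 + (-148 - 1*295)) = 1312*(-182 + (-148 - 295)) = 1312*(-182 - 443) = 1312*(-625) = -820000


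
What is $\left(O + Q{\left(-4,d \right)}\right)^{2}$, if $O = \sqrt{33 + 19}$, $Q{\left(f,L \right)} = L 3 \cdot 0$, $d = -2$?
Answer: $52$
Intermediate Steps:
$Q{\left(f,L \right)} = 0$ ($Q{\left(f,L \right)} = 3 L 0 = 0$)
$O = 2 \sqrt{13}$ ($O = \sqrt{52} = 2 \sqrt{13} \approx 7.2111$)
$\left(O + Q{\left(-4,d \right)}\right)^{2} = \left(2 \sqrt{13} + 0\right)^{2} = \left(2 \sqrt{13}\right)^{2} = 52$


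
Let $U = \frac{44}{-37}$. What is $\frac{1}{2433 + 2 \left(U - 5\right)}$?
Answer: $\frac{37}{89563} \approx 0.00041312$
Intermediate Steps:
$U = - \frac{44}{37}$ ($U = 44 \left(- \frac{1}{37}\right) = - \frac{44}{37} \approx -1.1892$)
$\frac{1}{2433 + 2 \left(U - 5\right)} = \frac{1}{2433 + 2 \left(- \frac{44}{37} - 5\right)} = \frac{1}{2433 + 2 \left(- \frac{229}{37}\right)} = \frac{1}{2433 - \frac{458}{37}} = \frac{1}{\frac{89563}{37}} = \frac{37}{89563}$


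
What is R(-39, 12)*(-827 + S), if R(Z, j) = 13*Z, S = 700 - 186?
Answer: 158691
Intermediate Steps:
S = 514
R(-39, 12)*(-827 + S) = (13*(-39))*(-827 + 514) = -507*(-313) = 158691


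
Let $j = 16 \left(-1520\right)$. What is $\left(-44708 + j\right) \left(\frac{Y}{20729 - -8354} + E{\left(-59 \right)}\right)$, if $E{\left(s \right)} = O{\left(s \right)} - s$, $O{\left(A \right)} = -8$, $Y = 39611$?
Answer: $- \frac{105118875632}{29083} \approx -3.6144 \cdot 10^{6}$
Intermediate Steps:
$E{\left(s \right)} = -8 - s$
$j = -24320$
$\left(-44708 + j\right) \left(\frac{Y}{20729 - -8354} + E{\left(-59 \right)}\right) = \left(-44708 - 24320\right) \left(\frac{39611}{20729 - -8354} - -51\right) = - 69028 \left(\frac{39611}{20729 + 8354} + \left(-8 + 59\right)\right) = - 69028 \left(\frac{39611}{29083} + 51\right) = \left(-69028\right) \frac{1522844}{29083} = - \frac{105118875632}{29083}$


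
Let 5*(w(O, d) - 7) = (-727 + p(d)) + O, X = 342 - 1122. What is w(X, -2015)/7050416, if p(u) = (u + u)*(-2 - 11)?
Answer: 25459/17626040 ≈ 0.0014444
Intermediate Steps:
X = -780
p(u) = -26*u (p(u) = (2*u)*(-13) = -26*u)
w(O, d) = -692/5 - 26*d/5 + O/5 (w(O, d) = 7 + ((-727 - 26*d) + O)/5 = 7 + (-727 + O - 26*d)/5 = 7 + (-727/5 - 26*d/5 + O/5) = -692/5 - 26*d/5 + O/5)
w(X, -2015)/7050416 = (-692/5 - 26/5*(-2015) + (⅕)*(-780))/7050416 = (-692/5 + 10478 - 156)*(1/7050416) = (50918/5)*(1/7050416) = 25459/17626040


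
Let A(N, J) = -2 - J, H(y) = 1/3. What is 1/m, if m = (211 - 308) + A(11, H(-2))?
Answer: -3/298 ≈ -0.010067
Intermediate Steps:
H(y) = 1/3
m = -298/3 (m = (211 - 308) + (-2 - 1*1/3) = -97 + (-2 - 1/3) = -97 - 7/3 = -298/3 ≈ -99.333)
1/m = 1/(-298/3) = -3/298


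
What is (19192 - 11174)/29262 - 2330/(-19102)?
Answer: 55335074/139740681 ≈ 0.39598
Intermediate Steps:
(19192 - 11174)/29262 - 2330/(-19102) = 8018*(1/29262) - 2330*(-1/19102) = 4009/14631 + 1165/9551 = 55335074/139740681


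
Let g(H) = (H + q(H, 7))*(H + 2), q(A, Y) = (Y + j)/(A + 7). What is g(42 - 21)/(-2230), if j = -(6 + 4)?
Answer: -2691/12488 ≈ -0.21549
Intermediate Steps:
j = -10 (j = -1*10 = -10)
q(A, Y) = (-10 + Y)/(7 + A) (q(A, Y) = (Y - 10)/(A + 7) = (-10 + Y)/(7 + A))
g(H) = (2 + H)*(H - 3/(7 + H)) (g(H) = (H + (-10 + 7)/(7 + H))*(H + 2) = (H - 3/(7 + H))*(2 + H) = (2 + H)*(H - 3/(7 + H)))
g(42 - 21)/(-2230) = ((-6 - 3*(42 - 21) + (42 - 21)*(2 + (42 - 21))*(7 + (42 - 21)))/(7 + (42 - 21)))/(-2230) = ((-6 - 3*21 + 21*(2 + 21)*(7 + 21))/(7 + 21))*(-1/2230) = ((-6 - 63 + 21*23*28)/28)*(-1/2230) = ((-6 - 63 + 13524)/28)*(-1/2230) = ((1/28)*13455)*(-1/2230) = (13455/28)*(-1/2230) = -2691/12488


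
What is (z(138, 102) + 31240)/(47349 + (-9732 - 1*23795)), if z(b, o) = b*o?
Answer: 22658/6911 ≈ 3.2785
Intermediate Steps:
(z(138, 102) + 31240)/(47349 + (-9732 - 1*23795)) = (138*102 + 31240)/(47349 + (-9732 - 1*23795)) = (14076 + 31240)/(47349 + (-9732 - 23795)) = 45316/(47349 - 33527) = 45316/13822 = 45316*(1/13822) = 22658/6911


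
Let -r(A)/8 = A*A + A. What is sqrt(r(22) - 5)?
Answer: I*sqrt(4053) ≈ 63.663*I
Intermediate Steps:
r(A) = -8*A - 8*A**2 (r(A) = -8*(A*A + A) = -8*(A**2 + A) = -8*(A + A**2) = -8*A - 8*A**2)
sqrt(r(22) - 5) = sqrt(-8*22*(1 + 22) - 5) = sqrt(-8*22*23 - 5) = sqrt(-4048 - 5) = sqrt(-4053) = I*sqrt(4053)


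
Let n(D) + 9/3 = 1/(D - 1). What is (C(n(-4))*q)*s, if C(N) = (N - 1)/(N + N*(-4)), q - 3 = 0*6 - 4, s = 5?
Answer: 35/16 ≈ 2.1875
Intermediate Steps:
q = -1 (q = 3 + (0*6 - 4) = 3 + (0 - 4) = 3 - 4 = -1)
n(D) = -3 + 1/(-1 + D) (n(D) = -3 + 1/(D - 1) = -3 + 1/(-1 + D))
C(N) = -(-1 + N)/(3*N) (C(N) = (-1 + N)/(N - 4*N) = (-1 + N)/((-3*N)) = (-1 + N)*(-1/(3*N)) = -(-1 + N)/(3*N))
(C(n(-4))*q)*s = (((1 - (4 - 3*(-4))/(-1 - 4))/(3*(((4 - 3*(-4))/(-1 - 4)))))*(-1))*5 = (((1 - (4 + 12)/(-5))/(3*(((4 + 12)/(-5)))))*(-1))*5 = (((1 - (-1)*16/5)/(3*((-1/5*16))))*(-1))*5 = (((1 - 1*(-16/5))/(3*(-16/5)))*(-1))*5 = (((1/3)*(-5/16)*(1 + 16/5))*(-1))*5 = (((1/3)*(-5/16)*(21/5))*(-1))*5 = -7/16*(-1)*5 = (7/16)*5 = 35/16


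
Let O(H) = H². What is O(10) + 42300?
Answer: 42400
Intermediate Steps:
O(10) + 42300 = 10² + 42300 = 100 + 42300 = 42400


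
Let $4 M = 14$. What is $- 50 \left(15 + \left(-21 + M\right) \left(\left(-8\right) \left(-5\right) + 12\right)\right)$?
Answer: $44750$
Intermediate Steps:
$M = \frac{7}{2}$ ($M = \frac{1}{4} \cdot 14 = \frac{7}{2} \approx 3.5$)
$- 50 \left(15 + \left(-21 + M\right) \left(\left(-8\right) \left(-5\right) + 12\right)\right) = - 50 \left(15 + \left(-21 + \frac{7}{2}\right) \left(\left(-8\right) \left(-5\right) + 12\right)\right) = - 50 \left(15 - \frac{35 \left(40 + 12\right)}{2}\right) = - 50 \left(15 - 910\right) = \left(-50\right) \left(-895\right) = 44750$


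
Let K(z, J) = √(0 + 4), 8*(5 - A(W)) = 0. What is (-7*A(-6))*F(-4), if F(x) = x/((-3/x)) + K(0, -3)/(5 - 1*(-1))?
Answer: 175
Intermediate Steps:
A(W) = 5 (A(W) = 5 - ⅛*0 = 5 + 0 = 5)
K(z, J) = 2 (K(z, J) = √4 = 2)
F(x) = ⅓ - x²/3 (F(x) = x/((-3/x)) + 2/(5 - 1*(-1)) = x*(-x/3) + 2/(5 + 1) = -x²/3 + 2/6 = -x²/3 + 2*(⅙) = -x²/3 + ⅓ = ⅓ - x²/3)
(-7*A(-6))*F(-4) = (-7*5)*(⅓ - ⅓*(-4)²) = -35*(⅓ - ⅓*16) = -35*(⅓ - 16/3) = -35*(-5) = 175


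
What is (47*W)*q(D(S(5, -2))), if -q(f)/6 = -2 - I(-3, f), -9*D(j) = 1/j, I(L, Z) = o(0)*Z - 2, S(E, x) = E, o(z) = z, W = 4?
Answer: 0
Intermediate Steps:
I(L, Z) = -2 (I(L, Z) = 0*Z - 2 = 0 - 2 = -2)
D(j) = -1/(9*j)
q(f) = 0 (q(f) = -6*(-2 - 1*(-2)) = -6*(-2 + 2) = -6*0 = 0)
(47*W)*q(D(S(5, -2))) = (47*4)*0 = 188*0 = 0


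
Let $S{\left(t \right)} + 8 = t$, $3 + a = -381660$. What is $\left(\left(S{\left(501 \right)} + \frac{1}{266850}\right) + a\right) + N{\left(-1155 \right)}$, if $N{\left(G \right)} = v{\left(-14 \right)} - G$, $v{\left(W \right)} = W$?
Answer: $- \frac{101410738649}{266850} \approx -3.8003 \cdot 10^{5}$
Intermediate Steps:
$a = -381663$ ($a = -3 - 381660 = -381663$)
$S{\left(t \right)} = -8 + t$
$N{\left(G \right)} = -14 - G$
$\left(\left(S{\left(501 \right)} + \frac{1}{266850}\right) + a\right) + N{\left(-1155 \right)} = \left(\left(\left(-8 + 501\right) + \frac{1}{266850}\right) - 381663\right) - -1141 = \left(\left(493 + \frac{1}{266850}\right) - 381663\right) + \left(-14 + 1155\right) = \left(\frac{131557051}{266850} - 381663\right) + 1141 = - \frac{101715214499}{266850} + 1141 = - \frac{101410738649}{266850}$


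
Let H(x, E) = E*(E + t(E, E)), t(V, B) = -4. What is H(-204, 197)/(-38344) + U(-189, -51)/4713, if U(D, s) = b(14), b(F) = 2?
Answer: -179116285/180715272 ≈ -0.99115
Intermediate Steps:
H(x, E) = E*(-4 + E) (H(x, E) = E*(E - 4) = E*(-4 + E))
U(D, s) = 2
H(-204, 197)/(-38344) + U(-189, -51)/4713 = (197*(-4 + 197))/(-38344) + 2/4713 = (197*193)*(-1/38344) + 2*(1/4713) = 38021*(-1/38344) + 2/4713 = -38021/38344 + 2/4713 = -179116285/180715272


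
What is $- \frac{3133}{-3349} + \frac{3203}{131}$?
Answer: $\frac{11137270}{438719} \approx 25.386$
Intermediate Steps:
$- \frac{3133}{-3349} + \frac{3203}{131} = \left(-3133\right) \left(- \frac{1}{3349}\right) + 3203 \cdot \frac{1}{131} = \frac{3133}{3349} + \frac{3203}{131} = \frac{11137270}{438719}$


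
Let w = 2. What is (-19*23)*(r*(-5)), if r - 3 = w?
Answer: 10925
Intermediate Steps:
r = 5 (r = 3 + 2 = 5)
(-19*23)*(r*(-5)) = (-19*23)*(5*(-5)) = -437*(-25) = 10925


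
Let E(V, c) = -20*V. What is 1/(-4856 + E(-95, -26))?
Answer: -1/2956 ≈ -0.00033830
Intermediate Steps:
1/(-4856 + E(-95, -26)) = 1/(-4856 - 20*(-95)) = 1/(-4856 + 1900) = 1/(-2956) = -1/2956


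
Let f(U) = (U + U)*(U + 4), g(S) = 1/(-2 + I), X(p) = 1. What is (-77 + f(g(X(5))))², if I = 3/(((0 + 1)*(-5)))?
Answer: 181791289/28561 ≈ 6365.0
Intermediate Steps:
I = -⅗ (I = 3/((1*(-5))) = 3/(-5) = 3*(-⅕) = -⅗ ≈ -0.60000)
g(S) = -5/13 (g(S) = 1/(-2 - ⅗) = 1/(-13/5) = -5/13)
f(U) = 2*U*(4 + U) (f(U) = (2*U)*(4 + U) = 2*U*(4 + U))
(-77 + f(g(X(5))))² = (-77 + 2*(-5/13)*(4 - 5/13))² = (-77 + 2*(-5/13)*(47/13))² = (-77 - 470/169)² = (-13483/169)² = 181791289/28561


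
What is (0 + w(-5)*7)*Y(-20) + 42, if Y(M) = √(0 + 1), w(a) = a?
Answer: 7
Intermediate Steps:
Y(M) = 1 (Y(M) = √1 = 1)
(0 + w(-5)*7)*Y(-20) + 42 = (0 - 5*7)*1 + 42 = (0 - 35)*1 + 42 = -35*1 + 42 = -35 + 42 = 7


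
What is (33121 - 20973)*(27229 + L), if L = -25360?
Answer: 22704612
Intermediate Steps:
(33121 - 20973)*(27229 + L) = (33121 - 20973)*(27229 - 25360) = 12148*1869 = 22704612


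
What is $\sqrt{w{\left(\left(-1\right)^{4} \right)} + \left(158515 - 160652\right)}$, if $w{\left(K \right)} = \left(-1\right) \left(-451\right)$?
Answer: $i \sqrt{1686} \approx 41.061 i$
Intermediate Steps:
$w{\left(K \right)} = 451$
$\sqrt{w{\left(\left(-1\right)^{4} \right)} + \left(158515 - 160652\right)} = \sqrt{451 + \left(158515 - 160652\right)} = \sqrt{451 - 2137} = \sqrt{-1686} = i \sqrt{1686}$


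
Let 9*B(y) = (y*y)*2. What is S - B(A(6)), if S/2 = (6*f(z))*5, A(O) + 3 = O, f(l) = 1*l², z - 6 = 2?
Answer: 3838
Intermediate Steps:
z = 8 (z = 6 + 2 = 8)
f(l) = l²
A(O) = -3 + O
B(y) = 2*y²/9 (B(y) = ((y*y)*2)/9 = (y²*2)/9 = (2*y²)/9 = 2*y²/9)
S = 3840 (S = 2*((6*8²)*5) = 2*((6*64)*5) = 2*(384*5) = 2*1920 = 3840)
S - B(A(6)) = 3840 - 2*(-3 + 6)²/9 = 3840 - 2*3²/9 = 3840 - 2*9/9 = 3840 - 1*2 = 3840 - 2 = 3838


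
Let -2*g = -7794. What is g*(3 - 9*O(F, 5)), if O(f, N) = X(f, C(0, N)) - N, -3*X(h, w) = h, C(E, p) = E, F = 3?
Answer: 222129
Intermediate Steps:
g = 3897 (g = -½*(-7794) = 3897)
X(h, w) = -h/3
O(f, N) = -N - f/3 (O(f, N) = -f/3 - N = -N - f/3)
g*(3 - 9*O(F, 5)) = 3897*(3 - 9*(-1*5 - ⅓*3)) = 3897*(3 - 9*(-5 - 1)) = 3897*(3 - 9*(-6)) = 3897*(3 + 54) = 3897*57 = 222129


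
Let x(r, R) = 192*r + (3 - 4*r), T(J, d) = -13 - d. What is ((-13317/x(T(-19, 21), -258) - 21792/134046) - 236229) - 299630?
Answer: -76486443686242/142736649 ≈ -5.3586e+5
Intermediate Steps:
x(r, R) = 3 + 188*r
((-13317/x(T(-19, 21), -258) - 21792/134046) - 236229) - 299630 = ((-13317/(3 + 188*(-13 - 1*21)) - 21792/134046) - 236229) - 299630 = ((-13317/(3 + 188*(-13 - 21)) - 21792*1/134046) - 236229) - 299630 = ((-13317/(3 + 188*(-34)) - 3632/22341) - 236229) - 299630 = ((-13317/(3 - 6392) - 3632/22341) - 236229) - 299630 = ((-13317/(-6389) - 3632/22341) - 236229) - 299630 = ((-13317*(-1/6389) - 3632/22341) - 236229) - 299630 = ((13317/6389 - 3632/22341) - 236229) - 299630 = (274310249/142736649 - 236229) - 299630 = -33718261546372/142736649 - 299630 = -76486443686242/142736649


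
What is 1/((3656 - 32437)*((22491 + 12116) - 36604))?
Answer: 1/57475657 ≈ 1.7399e-8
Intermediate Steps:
1/((3656 - 32437)*((22491 + 12116) - 36604)) = 1/(-28781*(34607 - 36604)) = 1/(-28781*(-1997)) = 1/57475657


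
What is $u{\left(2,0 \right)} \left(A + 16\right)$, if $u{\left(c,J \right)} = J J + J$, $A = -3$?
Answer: $0$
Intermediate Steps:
$u{\left(c,J \right)} = J + J^{2}$ ($u{\left(c,J \right)} = J^{2} + J = J + J^{2}$)
$u{\left(2,0 \right)} \left(A + 16\right) = 0 \left(1 + 0\right) \left(-3 + 16\right) = 0 \cdot 1 \cdot 13 = 0 \cdot 13 = 0$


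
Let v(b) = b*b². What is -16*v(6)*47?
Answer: -162432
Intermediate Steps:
v(b) = b³
-16*v(6)*47 = -16*6³*47 = -16*216*47 = -3456*47 = -162432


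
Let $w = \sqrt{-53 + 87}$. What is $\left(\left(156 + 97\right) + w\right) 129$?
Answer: $32637 + 129 \sqrt{34} \approx 33389.0$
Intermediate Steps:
$w = \sqrt{34} \approx 5.8309$
$\left(\left(156 + 97\right) + w\right) 129 = \left(\left(156 + 97\right) + \sqrt{34}\right) 129 = \left(253 + \sqrt{34}\right) 129 = 32637 + 129 \sqrt{34}$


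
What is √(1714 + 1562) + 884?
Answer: 884 + 6*√91 ≈ 941.24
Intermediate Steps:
√(1714 + 1562) + 884 = √3276 + 884 = 6*√91 + 884 = 884 + 6*√91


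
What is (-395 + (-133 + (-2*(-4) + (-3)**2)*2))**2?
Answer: 244036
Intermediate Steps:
(-395 + (-133 + (-2*(-4) + (-3)**2)*2))**2 = (-395 + (-133 + (8 + 9)*2))**2 = (-395 + (-133 + 17*2))**2 = (-395 + (-133 + 34))**2 = (-395 - 99)**2 = (-494)**2 = 244036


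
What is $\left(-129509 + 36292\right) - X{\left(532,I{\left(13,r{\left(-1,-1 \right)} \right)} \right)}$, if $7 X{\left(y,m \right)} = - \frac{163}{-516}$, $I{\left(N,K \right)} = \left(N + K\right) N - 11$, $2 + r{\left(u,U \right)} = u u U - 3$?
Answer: $- \frac{336699967}{3612} \approx -93217.0$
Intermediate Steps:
$r{\left(u,U \right)} = -5 + U u^{2}$ ($r{\left(u,U \right)} = -2 + \left(u u U - 3\right) = -2 + \left(u^{2} U - 3\right) = -2 + \left(U u^{2} - 3\right) = -2 + \left(-3 + U u^{2}\right) = -5 + U u^{2}$)
$I{\left(N,K \right)} = -11 + N \left(K + N\right)$ ($I{\left(N,K \right)} = \left(K + N\right) N - 11 = N \left(K + N\right) - 11 = -11 + N \left(K + N\right)$)
$X{\left(y,m \right)} = \frac{163}{3612}$ ($X{\left(y,m \right)} = \frac{\left(-163\right) \frac{1}{-516}}{7} = \frac{\left(-163\right) \left(- \frac{1}{516}\right)}{7} = \frac{1}{7} \cdot \frac{163}{516} = \frac{163}{3612}$)
$\left(-129509 + 36292\right) - X{\left(532,I{\left(13,r{\left(-1,-1 \right)} \right)} \right)} = \left(-129509 + 36292\right) - \frac{163}{3612} = -93217 - \frac{163}{3612} = - \frac{336699967}{3612}$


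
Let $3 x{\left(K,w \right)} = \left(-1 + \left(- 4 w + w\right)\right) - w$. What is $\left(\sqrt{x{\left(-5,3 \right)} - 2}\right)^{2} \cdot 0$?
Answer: $0$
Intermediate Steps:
$x{\left(K,w \right)} = - \frac{1}{3} - \frac{4 w}{3}$ ($x{\left(K,w \right)} = \frac{\left(-1 + \left(- 4 w + w\right)\right) - w}{3} = \frac{\left(-1 - 3 w\right) - w}{3} = \frac{-1 - 4 w}{3} = - \frac{1}{3} - \frac{4 w}{3}$)
$\left(\sqrt{x{\left(-5,3 \right)} - 2}\right)^{2} \cdot 0 = \left(\sqrt{\left(- \frac{1}{3} - 4\right) - 2}\right)^{2} \cdot 0 = \left(\sqrt{- \frac{13}{3} - 2}\right)^{2} \cdot 0 = \left(\sqrt{- \frac{19}{3}}\right)^{2} \cdot 0 = \left(\frac{i \sqrt{57}}{3}\right)^{2} \cdot 0 = \left(- \frac{19}{3}\right) 0 = 0$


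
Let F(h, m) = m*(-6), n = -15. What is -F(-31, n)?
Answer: -90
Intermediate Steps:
F(h, m) = -6*m
-F(-31, n) = -(-6)*(-15) = -1*90 = -90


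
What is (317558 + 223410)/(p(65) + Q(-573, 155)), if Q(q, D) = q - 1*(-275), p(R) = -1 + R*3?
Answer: -67621/13 ≈ -5201.6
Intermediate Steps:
p(R) = -1 + 3*R
Q(q, D) = 275 + q (Q(q, D) = q + 275 = 275 + q)
(317558 + 223410)/(p(65) + Q(-573, 155)) = (317558 + 223410)/((-1 + 3*65) + (275 - 573)) = 540968/((-1 + 195) - 298) = 540968/(194 - 298) = 540968/(-104) = 540968*(-1/104) = -67621/13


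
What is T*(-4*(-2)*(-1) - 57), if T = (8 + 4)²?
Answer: -9360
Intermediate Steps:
T = 144 (T = 12² = 144)
T*(-4*(-2)*(-1) - 57) = 144*(-4*(-2)*(-1) - 57) = 144*(8*(-1) - 57) = 144*(-8 - 57) = 144*(-65) = -9360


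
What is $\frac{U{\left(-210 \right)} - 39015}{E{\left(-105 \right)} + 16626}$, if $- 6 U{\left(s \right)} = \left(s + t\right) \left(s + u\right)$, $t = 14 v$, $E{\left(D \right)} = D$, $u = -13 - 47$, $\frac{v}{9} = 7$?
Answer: $- \frac{2925}{5507} \approx -0.53114$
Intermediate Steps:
$v = 63$ ($v = 9 \cdot 7 = 63$)
$u = -60$ ($u = -13 - 47 = -60$)
$t = 882$ ($t = 14 \cdot 63 = 882$)
$U{\left(s \right)} = - \frac{\left(-60 + s\right) \left(882 + s\right)}{6}$ ($U{\left(s \right)} = - \frac{\left(s + 882\right) \left(s - 60\right)}{6} = - \frac{\left(882 + s\right) \left(-60 + s\right)}{6} = - \frac{\left(-60 + s\right) \left(882 + s\right)}{6}$)
$\frac{U{\left(-210 \right)} - 39015}{E{\left(-105 \right)} + 16626} = \frac{\left(8820 - -28770 - \frac{\left(-210\right)^{2}}{6}\right) - 39015}{-105 + 16626} = \frac{\left(8820 + 28770 - 7350\right) - 39015}{16521} = \left(\left(8820 + 28770 - 7350\right) - 39015\right) \frac{1}{16521} = \left(30240 - 39015\right) \frac{1}{16521} = \left(-8775\right) \frac{1}{16521} = - \frac{2925}{5507}$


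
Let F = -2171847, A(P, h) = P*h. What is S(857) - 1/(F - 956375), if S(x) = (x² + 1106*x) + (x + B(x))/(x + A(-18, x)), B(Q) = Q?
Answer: 89463848925807/53179774 ≈ 1.6823e+6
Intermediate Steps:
S(x) = -2/17 + x² + 1106*x (S(x) = (x² + 1106*x) + (x + x)/(x - 18*x) = (x² + 1106*x) + (2*x)/((-17*x)) = (x² + 1106*x) + (2*x)*(-1/(17*x)) = (x² + 1106*x) - 2/17 = -2/17 + x² + 1106*x)
S(857) - 1/(F - 956375) = (-2/17 + 857² + 1106*857) - 1/(-2171847 - 956375) = (-2/17 + 734449 + 947842) - 1/(-3128222) = 28598945/17 - 1*(-1/3128222) = 28598945/17 + 1/3128222 = 89463848925807/53179774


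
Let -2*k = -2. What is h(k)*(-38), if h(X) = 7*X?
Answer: -266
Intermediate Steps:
k = 1 (k = -½*(-2) = 1)
h(k)*(-38) = (7*1)*(-38) = 7*(-38) = -266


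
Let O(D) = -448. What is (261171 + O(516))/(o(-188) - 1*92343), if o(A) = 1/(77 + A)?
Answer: -28940253/10250074 ≈ -2.8234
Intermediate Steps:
(261171 + O(516))/(o(-188) - 1*92343) = (261171 - 448)/(1/(77 - 188) - 1*92343) = 260723/(1/(-111) - 92343) = 260723/(-1/111 - 92343) = 260723/(-10250074/111) = 260723*(-111/10250074) = -28940253/10250074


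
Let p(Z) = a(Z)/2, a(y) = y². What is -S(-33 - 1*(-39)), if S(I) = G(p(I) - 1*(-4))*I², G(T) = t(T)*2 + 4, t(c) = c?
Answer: -1728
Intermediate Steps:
p(Z) = Z²/2
G(T) = 4 + 2*T (G(T) = T*2 + 4 = 2*T + 4 = 4 + 2*T)
S(I) = I²*(12 + I²) (S(I) = (4 + 2*(I²/2 - 1*(-4)))*I² = (4 + 2*(I²/2 + 4))*I² = (4 + 2*(4 + I²/2))*I² = (4 + (8 + I²))*I² = (12 + I²)*I² = I²*(12 + I²))
-S(-33 - 1*(-39)) = -(-33 - 1*(-39))²*(12 + (-33 - 1*(-39))²) = -(-33 + 39)²*(12 + (-33 + 39)²) = -6²*(12 + 6²) = -36*(12 + 36) = -36*48 = -1*1728 = -1728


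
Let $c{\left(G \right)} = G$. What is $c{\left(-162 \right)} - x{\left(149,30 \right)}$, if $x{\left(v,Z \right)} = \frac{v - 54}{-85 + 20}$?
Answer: $- \frac{2087}{13} \approx -160.54$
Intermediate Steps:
$x{\left(v,Z \right)} = \frac{54}{65} - \frac{v}{65}$ ($x{\left(v,Z \right)} = \frac{-54 + v}{-65} = \left(-54 + v\right) \left(- \frac{1}{65}\right) = \frac{54}{65} - \frac{v}{65}$)
$c{\left(-162 \right)} - x{\left(149,30 \right)} = -162 - \left(\frac{54}{65} - \frac{149}{65}\right) = -162 - - \frac{19}{13} = -162 + \frac{19}{13} = - \frac{2087}{13}$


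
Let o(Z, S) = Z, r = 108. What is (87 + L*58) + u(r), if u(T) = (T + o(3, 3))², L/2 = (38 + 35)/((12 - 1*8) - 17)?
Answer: 152836/13 ≈ 11757.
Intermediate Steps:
L = -146/13 (L = 2*((38 + 35)/((12 - 1*8) - 17)) = 2*(73/((12 - 8) - 17)) = 2*(73/(4 - 17)) = 2*(73/(-13)) = 2*(73*(-1/13)) = 2*(-73/13) = -146/13 ≈ -11.231)
u(T) = (3 + T)² (u(T) = (T + 3)² = (3 + T)²)
(87 + L*58) + u(r) = (87 - 146/13*58) + (3 + 108)² = (87 - 8468/13) + 111² = -7337/13 + 12321 = 152836/13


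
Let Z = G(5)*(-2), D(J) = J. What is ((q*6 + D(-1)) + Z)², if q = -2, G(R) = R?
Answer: 529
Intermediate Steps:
Z = -10 (Z = 5*(-2) = -10)
((q*6 + D(-1)) + Z)² = ((-2*6 - 1) - 10)² = ((-12 - 1) - 10)² = (-13 - 10)² = (-23)² = 529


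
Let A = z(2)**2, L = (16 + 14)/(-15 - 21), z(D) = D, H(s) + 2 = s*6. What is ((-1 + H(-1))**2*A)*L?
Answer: -270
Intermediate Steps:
H(s) = -2 + 6*s (H(s) = -2 + s*6 = -2 + 6*s)
L = -5/6 (L = 30/(-36) = 30*(-1/36) = -5/6 ≈ -0.83333)
A = 4 (A = 2**2 = 4)
((-1 + H(-1))**2*A)*L = ((-1 + (-2 + 6*(-1)))**2*4)*(-5/6) = ((-1 + (-2 - 6))**2*4)*(-5/6) = ((-1 - 8)**2*4)*(-5/6) = ((-9)**2*4)*(-5/6) = (81*4)*(-5/6) = 324*(-5/6) = -270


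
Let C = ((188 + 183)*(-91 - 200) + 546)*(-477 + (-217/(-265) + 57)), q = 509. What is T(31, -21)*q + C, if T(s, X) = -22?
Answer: 2385802595/53 ≈ 4.5015e+7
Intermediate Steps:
C = 2386396089/53 (C = (371*(-291) + 546)*(-477 + (-217*(-1/265) + 57)) = (-107961 + 546)*(-477 + (217/265 + 57)) = -107415*(-477 + 15322/265) = -107415*(-111083/265) = 2386396089/53 ≈ 4.5026e+7)
T(31, -21)*q + C = -22*509 + 2386396089/53 = -11198 + 2386396089/53 = 2385802595/53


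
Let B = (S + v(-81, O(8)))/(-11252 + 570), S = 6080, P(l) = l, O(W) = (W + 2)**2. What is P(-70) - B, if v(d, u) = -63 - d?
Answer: -370821/5341 ≈ -69.429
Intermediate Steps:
O(W) = (2 + W)**2
B = -3049/5341 (B = (6080 + (-63 - 1*(-81)))/(-11252 + 570) = (6080 + (-63 + 81))/(-10682) = (6080 + 18)*(-1/10682) = 6098*(-1/10682) = -3049/5341 ≈ -0.57087)
P(-70) - B = -70 - 1*(-3049/5341) = -70 + 3049/5341 = -370821/5341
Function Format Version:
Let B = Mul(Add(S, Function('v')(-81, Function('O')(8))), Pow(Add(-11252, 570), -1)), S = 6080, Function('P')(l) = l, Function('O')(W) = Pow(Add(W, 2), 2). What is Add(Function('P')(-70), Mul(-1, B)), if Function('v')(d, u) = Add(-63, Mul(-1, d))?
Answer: Rational(-370821, 5341) ≈ -69.429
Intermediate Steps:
Function('O')(W) = Pow(Add(2, W), 2)
B = Rational(-3049, 5341) (B = Mul(Add(6080, Add(-63, Mul(-1, -81))), Pow(Add(-11252, 570), -1)) = Mul(Add(6080, Add(-63, 81)), Pow(-10682, -1)) = Mul(Add(6080, 18), Rational(-1, 10682)) = Mul(6098, Rational(-1, 10682)) = Rational(-3049, 5341) ≈ -0.57087)
Add(Function('P')(-70), Mul(-1, B)) = Add(-70, Mul(-1, Rational(-3049, 5341))) = Add(-70, Rational(3049, 5341)) = Rational(-370821, 5341)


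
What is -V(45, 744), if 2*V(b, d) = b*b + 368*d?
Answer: -275817/2 ≈ -1.3791e+5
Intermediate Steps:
V(b, d) = b²/2 + 184*d (V(b, d) = (b*b + 368*d)/2 = (b² + 368*d)/2 = b²/2 + 184*d)
-V(45, 744) = -((½)*45² + 184*744) = -((½)*2025 + 136896) = -(2025/2 + 136896) = -1*275817/2 = -275817/2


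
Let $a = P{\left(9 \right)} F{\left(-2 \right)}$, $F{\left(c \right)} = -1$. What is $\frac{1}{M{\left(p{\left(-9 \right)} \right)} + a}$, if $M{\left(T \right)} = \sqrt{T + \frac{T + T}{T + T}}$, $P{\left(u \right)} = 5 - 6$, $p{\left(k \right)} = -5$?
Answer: $\frac{1}{5} - \frac{2 i}{5} \approx 0.2 - 0.4 i$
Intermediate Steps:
$P{\left(u \right)} = -1$ ($P{\left(u \right)} = 5 - 6 = -1$)
$M{\left(T \right)} = \sqrt{1 + T}$ ($M{\left(T \right)} = \sqrt{T + \frac{2 T}{2 T}} = \sqrt{T + 2 T \frac{1}{2 T}} = \sqrt{T + 1} = \sqrt{1 + T}$)
$a = 1$ ($a = \left(-1\right) \left(-1\right) = 1$)
$\frac{1}{M{\left(p{\left(-9 \right)} \right)} + a} = \frac{1}{\sqrt{1 - 5} + 1} = \frac{1}{\sqrt{-4} + 1} = \frac{1}{2 i + 1} = \frac{1}{1 + 2 i} = \frac{1 - 2 i}{5}$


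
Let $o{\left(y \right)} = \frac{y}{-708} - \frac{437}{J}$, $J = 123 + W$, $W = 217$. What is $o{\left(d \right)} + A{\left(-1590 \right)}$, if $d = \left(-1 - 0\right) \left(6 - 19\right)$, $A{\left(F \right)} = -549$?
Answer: $- \frac{16558637}{30090} \approx -550.3$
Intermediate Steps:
$d = 13$ ($d = \left(-1 + 0\right) \left(-13\right) = \left(-1\right) \left(-13\right) = 13$)
$J = 340$ ($J = 123 + 217 = 340$)
$o{\left(y \right)} = - \frac{437}{340} - \frac{y}{708}$ ($o{\left(y \right)} = \frac{y}{-708} - \frac{437}{340} = y \left(- \frac{1}{708}\right) - \frac{437}{340} = - \frac{y}{708} - \frac{437}{340} = - \frac{437}{340} - \frac{y}{708}$)
$o{\left(d \right)} + A{\left(-1590 \right)} = \left(- \frac{437}{340} - \frac{13}{708}\right) - 549 = - \frac{39227}{30090} - 549 = - \frac{16558637}{30090}$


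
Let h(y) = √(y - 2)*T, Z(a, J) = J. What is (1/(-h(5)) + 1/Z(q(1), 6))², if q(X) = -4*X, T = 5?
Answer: 37/900 - √3/45 ≈ 0.0026211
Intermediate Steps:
h(y) = 5*√(-2 + y) (h(y) = √(y - 2)*5 = √(-2 + y)*5 = 5*√(-2 + y))
(1/(-h(5)) + 1/Z(q(1), 6))² = (1/(-5*√(-2 + 5)) + 1/6)² = (1/(-5*√3) + ⅙)² = (-√3/15 + ⅙)² = (⅙ - √3/15)²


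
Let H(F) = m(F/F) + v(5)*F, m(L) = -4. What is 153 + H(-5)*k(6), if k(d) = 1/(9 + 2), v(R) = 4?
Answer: 1659/11 ≈ 150.82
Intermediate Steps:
k(d) = 1/11
H(F) = -4 + 4*F
153 + H(-5)*k(6) = 153 + (-4 + 4*(-5))*(1/11) = 153 + (-4 - 20)*(1/11) = 153 - 24*1/11 = 153 - 24/11 = 1659/11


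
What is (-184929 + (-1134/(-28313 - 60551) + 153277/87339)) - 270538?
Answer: -1767499535806339/3880646448 ≈ -4.5547e+5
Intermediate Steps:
(-184929 + (-1134/(-28313 - 60551) + 153277/87339)) - 270538 = (-184929 + (-1134/(-88864) + 153277*(1/87339))) - 270538 = (-184929 + (-1134*(-1/88864) + 153277/87339)) - 270538 = (-184929 + (567/44432 + 153277/87339)) - 270538 = (-184929 + 6859924877/3880646448) - 270538 = -717637207057315/3880646448 - 270538 = -1767499535806339/3880646448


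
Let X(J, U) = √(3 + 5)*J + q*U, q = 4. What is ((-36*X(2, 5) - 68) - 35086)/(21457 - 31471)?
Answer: 5979/1669 + 24*√2/1669 ≈ 3.6027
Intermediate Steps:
X(J, U) = 4*U + 2*J*√2 (X(J, U) = √(3 + 5)*J + 4*U = √8*J + 4*U = (2*√2)*J + 4*U = 2*J*√2 + 4*U = 4*U + 2*J*√2)
((-36*X(2, 5) - 68) - 35086)/(21457 - 31471) = ((-36*(4*5 + 2*2*√2) - 68) - 35086)/(21457 - 31471) = ((-36*(20 + 4*√2) - 68) - 35086)/(-10014) = (((-720 - 144*√2) - 68) - 35086)*(-1/10014) = ((-788 - 144*√2) - 35086)*(-1/10014) = (-35874 - 144*√2)*(-1/10014) = 5979/1669 + 24*√2/1669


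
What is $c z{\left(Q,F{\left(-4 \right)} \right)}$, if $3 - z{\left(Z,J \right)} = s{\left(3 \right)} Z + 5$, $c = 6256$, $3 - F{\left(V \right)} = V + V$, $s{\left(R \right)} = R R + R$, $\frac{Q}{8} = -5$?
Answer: $2990368$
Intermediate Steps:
$Q = -40$ ($Q = 8 \left(-5\right) = -40$)
$s{\left(R \right)} = R + R^{2}$ ($s{\left(R \right)} = R^{2} + R = R + R^{2}$)
$F{\left(V \right)} = 3 - 2 V$ ($F{\left(V \right)} = 3 - \left(V + V\right) = 3 - 2 V$)
$z{\left(Z,J \right)} = -2 - 12 Z$ ($z{\left(Z,J \right)} = 3 - \left(3 \left(1 + 3\right) Z + 5\right) = 3 - \left(3 \cdot 4 Z + 5\right) = 3 - \left(12 Z + 5\right) = 3 - \left(5 + 12 Z\right) = -2 - 12 Z$)
$c z{\left(Q,F{\left(-4 \right)} \right)} = 6256 \left(-2 - -480\right) = 6256 \left(-2 + 480\right) = 6256 \cdot 478 = 2990368$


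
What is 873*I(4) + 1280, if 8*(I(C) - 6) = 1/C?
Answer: 209449/32 ≈ 6545.3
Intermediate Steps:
I(C) = 6 + 1/(8*C)
873*I(4) + 1280 = 873*(6 + (⅛)/4) + 1280 = 873*(6 + (⅛)*(¼)) + 1280 = 873*(6 + 1/32) + 1280 = 873*(193/32) + 1280 = 168489/32 + 1280 = 209449/32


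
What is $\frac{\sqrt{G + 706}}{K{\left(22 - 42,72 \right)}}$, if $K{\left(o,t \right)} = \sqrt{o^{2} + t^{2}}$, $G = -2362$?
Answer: $\frac{3 i \sqrt{16054}}{698} \approx 0.54457 i$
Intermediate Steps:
$\frac{\sqrt{G + 706}}{K{\left(22 - 42,72 \right)}} = \frac{\sqrt{-2362 + 706}}{\sqrt{\left(22 - 42\right)^{2} + 72^{2}}} = \frac{\sqrt{-1656}}{\sqrt{\left(22 - 42\right)^{2} + 5184}} = \frac{6 i \sqrt{46}}{\sqrt{\left(-20\right)^{2} + 5184}} = \frac{6 i \sqrt{46}}{\sqrt{400 + 5184}} = \frac{6 i \sqrt{46}}{\sqrt{5584}} = \frac{6 i \sqrt{46}}{4 \sqrt{349}} = 6 i \sqrt{46} \frac{\sqrt{349}}{1396} = \frac{3 i \sqrt{16054}}{698}$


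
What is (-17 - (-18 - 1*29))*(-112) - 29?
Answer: -3389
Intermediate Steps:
(-17 - (-18 - 1*29))*(-112) - 29 = (-17 - (-18 - 29))*(-112) - 29 = (-17 - 1*(-47))*(-112) - 29 = (-17 + 47)*(-112) - 29 = 30*(-112) - 29 = -3360 - 29 = -3389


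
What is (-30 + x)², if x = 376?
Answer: 119716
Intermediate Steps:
(-30 + x)² = (-30 + 376)² = 346² = 119716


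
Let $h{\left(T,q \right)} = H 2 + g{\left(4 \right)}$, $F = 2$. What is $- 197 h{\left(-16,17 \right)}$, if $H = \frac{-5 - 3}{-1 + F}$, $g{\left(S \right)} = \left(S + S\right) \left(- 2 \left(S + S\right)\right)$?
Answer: $28368$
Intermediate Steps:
$g{\left(S \right)} = - 8 S^{2}$ ($g{\left(S \right)} = 2 S \left(- 2 \cdot 2 S\right) = 2 S \left(- 4 S\right) = - 8 S^{2}$)
$H = -8$ ($H = \frac{-5 - 3}{-1 + 2} = - \frac{8}{1} = \left(-8\right) 1 = -8$)
$h{\left(T,q \right)} = -144$ ($h{\left(T,q \right)} = \left(-8\right) 2 - 8 \cdot 4^{2} = -16 - 128 = -144$)
$- 197 h{\left(-16,17 \right)} = \left(-197\right) \left(-144\right) = 28368$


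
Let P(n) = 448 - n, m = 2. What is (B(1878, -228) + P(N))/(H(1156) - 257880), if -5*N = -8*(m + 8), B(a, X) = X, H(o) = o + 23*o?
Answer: -17/19178 ≈ -0.00088643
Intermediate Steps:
H(o) = 24*o
N = 16 (N = -(-8)*(2 + 8)/5 = -(-8)*10/5 = -⅕*(-80) = 16)
(B(1878, -228) + P(N))/(H(1156) - 257880) = (-228 + (448 - 1*16))/(24*1156 - 257880) = (-228 + (448 - 16))/(27744 - 257880) = (-228 + 432)/(-230136) = 204*(-1/230136) = -17/19178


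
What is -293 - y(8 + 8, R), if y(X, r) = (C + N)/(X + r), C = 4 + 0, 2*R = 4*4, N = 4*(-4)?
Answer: -585/2 ≈ -292.50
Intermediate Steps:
N = -16
R = 8 (R = (4*4)/2 = (½)*16 = 8)
C = 4
y(X, r) = -12/(X + r) (y(X, r) = (4 - 16)/(X + r) = -12/(X + r))
-293 - y(8 + 8, R) = -293 - (-12)/((8 + 8) + 8) = -293 - (-12)/(16 + 8) = -293 - (-12)/24 = -293 - 1*(-½) = -293 + ½ = -585/2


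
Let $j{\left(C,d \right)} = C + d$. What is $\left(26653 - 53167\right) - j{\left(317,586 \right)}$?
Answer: $-27417$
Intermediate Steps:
$\left(26653 - 53167\right) - j{\left(317,586 \right)} = \left(26653 - 53167\right) - \left(317 + 586\right) = \left(26653 - 53167\right) - 903 = -26514 - 903 = -27417$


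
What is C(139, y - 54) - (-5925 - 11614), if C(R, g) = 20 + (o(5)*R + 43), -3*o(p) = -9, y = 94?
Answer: 18019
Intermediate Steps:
o(p) = 3 (o(p) = -⅓*(-9) = 3)
C(R, g) = 63 + 3*R (C(R, g) = 20 + (3*R + 43) = 20 + (43 + 3*R) = 63 + 3*R)
C(139, y - 54) - (-5925 - 11614) = (63 + 3*139) - (-5925 - 11614) = (63 + 417) - 1*(-17539) = 480 + 17539 = 18019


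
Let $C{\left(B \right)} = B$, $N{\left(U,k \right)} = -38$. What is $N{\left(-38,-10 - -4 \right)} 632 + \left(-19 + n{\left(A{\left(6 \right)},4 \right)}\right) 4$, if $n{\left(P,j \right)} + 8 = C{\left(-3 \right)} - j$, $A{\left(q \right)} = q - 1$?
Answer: $-24152$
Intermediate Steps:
$A{\left(q \right)} = -1 + q$
$n{\left(P,j \right)} = -11 - j$ ($n{\left(P,j \right)} = -8 - \left(3 + j\right) = -11 - j$)
$N{\left(-38,-10 - -4 \right)} 632 + \left(-19 + n{\left(A{\left(6 \right)},4 \right)}\right) 4 = \left(-38\right) 632 + \left(-19 - 15\right) 4 = -24016 + \left(-19 - 15\right) 4 = -24016 - 136 = -24152$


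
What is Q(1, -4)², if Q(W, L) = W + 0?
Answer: 1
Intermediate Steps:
Q(W, L) = W
Q(1, -4)² = 1² = 1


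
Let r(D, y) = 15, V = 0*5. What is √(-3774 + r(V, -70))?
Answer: I*√3759 ≈ 61.311*I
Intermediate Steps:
V = 0
√(-3774 + r(V, -70)) = √(-3774 + 15) = √(-3759) = I*√3759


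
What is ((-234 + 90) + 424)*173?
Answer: 48440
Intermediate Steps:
((-234 + 90) + 424)*173 = (-144 + 424)*173 = 280*173 = 48440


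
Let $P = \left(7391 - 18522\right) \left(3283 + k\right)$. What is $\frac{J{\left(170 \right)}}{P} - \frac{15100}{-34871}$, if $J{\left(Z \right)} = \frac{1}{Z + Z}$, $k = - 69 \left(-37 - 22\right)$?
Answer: $\frac{420255758081129}{970512486176360} \approx 0.43302$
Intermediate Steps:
$k = 4071$ ($k = \left(-69\right) \left(-59\right) = 4071$)
$J{\left(Z \right)} = \frac{1}{2 Z}$
$P = -81857374$ ($P = \left(7391 - 18522\right) \left(3283 + 4071\right) = \left(-11131\right) 7354 = -81857374$)
$\frac{J{\left(170 \right)}}{P} - \frac{15100}{-34871} = \frac{\frac{1}{2} \cdot \frac{1}{170}}{-81857374} - \frac{15100}{-34871} = \frac{1}{2} \cdot \frac{1}{170} \left(- \frac{1}{81857374}\right) - - \frac{15100}{34871} = \frac{1}{340} \left(- \frac{1}{81857374}\right) + \frac{15100}{34871} = - \frac{1}{27831507160} + \frac{15100}{34871} = \frac{420255758081129}{970512486176360}$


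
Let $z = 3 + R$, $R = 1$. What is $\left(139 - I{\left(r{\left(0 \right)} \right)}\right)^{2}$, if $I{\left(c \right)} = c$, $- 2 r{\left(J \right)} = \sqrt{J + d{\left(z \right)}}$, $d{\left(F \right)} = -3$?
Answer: $\frac{\left(278 + i \sqrt{3}\right)^{2}}{4} \approx 19320.0 + 240.76 i$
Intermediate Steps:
$z = 4$ ($z = 3 + 1 = 4$)
$r{\left(J \right)} = - \frac{\sqrt{-3 + J}}{2}$ ($r{\left(J \right)} = - \frac{\sqrt{J - 3}}{2} = - \frac{\sqrt{-3 + J}}{2}$)
$\left(139 - I{\left(r{\left(0 \right)} \right)}\right)^{2} = \left(139 - - \frac{\sqrt{-3 + 0}}{2}\right)^{2} = \left(139 - - \frac{\sqrt{-3}}{2}\right)^{2} = \left(139 - - \frac{i \sqrt{3}}{2}\right)^{2} = \left(139 + \frac{i \sqrt{3}}{2}\right)^{2}$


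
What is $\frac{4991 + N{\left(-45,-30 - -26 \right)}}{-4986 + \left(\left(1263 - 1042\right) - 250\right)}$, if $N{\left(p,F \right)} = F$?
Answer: $- \frac{4987}{5015} \approx -0.99442$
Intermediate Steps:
$\frac{4991 + N{\left(-45,-30 - -26 \right)}}{-4986 + \left(\left(1263 - 1042\right) - 250\right)} = \frac{4991 - 4}{-4986 + \left(\left(1263 - 1042\right) - 250\right)} = \frac{4991 + \left(-30 + 26\right)}{-4986 + \left(221 - 250\right)} = \frac{4991 - 4}{-4986 - 29} = \frac{4987}{-5015} = 4987 \left(- \frac{1}{5015}\right) = - \frac{4987}{5015}$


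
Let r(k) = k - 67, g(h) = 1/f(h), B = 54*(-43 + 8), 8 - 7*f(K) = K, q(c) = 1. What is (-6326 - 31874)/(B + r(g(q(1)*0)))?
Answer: 305600/15649 ≈ 19.528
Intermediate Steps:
f(K) = 8/7 - K/7
B = -1890 (B = 54*(-35) = -1890)
g(h) = 1/(8/7 - h/7)
r(k) = -67 + k
(-6326 - 31874)/(B + r(g(q(1)*0))) = (-6326 - 31874)/(-1890 + (-67 - 7/(-8 + 1*0))) = -38200/(-1890 + (-67 - 7/(-8 + 0))) = -38200/(-1890 + (-67 - 7/(-8))) = -38200/(-1890 + (-67 - 7*(-⅛))) = -38200/(-1890 + (-67 + 7/8)) = -38200/(-1890 - 529/8) = -38200/(-15649/8) = -38200*(-8/15649) = 305600/15649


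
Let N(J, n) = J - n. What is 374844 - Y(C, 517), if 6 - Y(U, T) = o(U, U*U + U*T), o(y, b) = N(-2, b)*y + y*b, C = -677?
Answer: 376192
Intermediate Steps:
o(y, b) = b*y + y*(-2 - b) (o(y, b) = (-2 - b)*y + y*b = y*(-2 - b) + b*y = b*y + y*(-2 - b))
Y(U, T) = 6 + 2*U (Y(U, T) = 6 - (-2)*U = 6 + 2*U)
374844 - Y(C, 517) = 374844 - (6 + 2*(-677)) = 374844 - (6 - 1354) = 374844 - 1*(-1348) = 374844 + 1348 = 376192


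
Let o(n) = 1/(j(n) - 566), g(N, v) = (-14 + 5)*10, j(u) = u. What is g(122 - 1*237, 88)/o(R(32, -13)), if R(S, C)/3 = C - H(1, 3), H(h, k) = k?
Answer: 55260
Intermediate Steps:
R(S, C) = -9 + 3*C (R(S, C) = 3*(C - 1*3) = 3*(C - 3) = 3*(-3 + C) = -9 + 3*C)
g(N, v) = -90 (g(N, v) = -9*10 = -90)
o(n) = 1/(-566 + n) (o(n) = 1/(n - 566) = 1/(-566 + n))
g(122 - 1*237, 88)/o(R(32, -13)) = -(-51750 - 3510) = -90/(1/(-566 + (-9 - 39))) = -90/(1/(-566 - 48)) = -90/(1/(-614)) = -90/(-1/614) = -90*(-614) = 55260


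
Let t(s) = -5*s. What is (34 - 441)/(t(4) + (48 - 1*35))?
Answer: 407/7 ≈ 58.143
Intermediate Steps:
(34 - 441)/(t(4) + (48 - 1*35)) = (34 - 441)/(-5*4 + (48 - 1*35)) = -407/(-20 + (48 - 35)) = -407/(-20 + 13) = -407/(-7) = -407*(-⅐) = 407/7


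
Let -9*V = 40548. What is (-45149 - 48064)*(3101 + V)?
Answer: 130902123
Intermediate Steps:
V = -13516/3 (V = -⅑*40548 = -13516/3 ≈ -4505.3)
(-45149 - 48064)*(3101 + V) = (-45149 - 48064)*(3101 - 13516/3) = -93213*(-4213/3) = 130902123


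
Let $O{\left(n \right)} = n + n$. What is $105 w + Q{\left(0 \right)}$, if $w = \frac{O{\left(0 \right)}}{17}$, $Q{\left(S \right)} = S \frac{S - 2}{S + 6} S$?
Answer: $0$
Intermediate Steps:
$O{\left(n \right)} = 2 n$
$Q{\left(S \right)} = \frac{S^{2} \left(-2 + S\right)}{6 + S}$ ($Q{\left(S \right)} = S \frac{-2 + S}{6 + S} S = \frac{S \left(-2 + S\right)}{6 + S} S = \frac{S^{2} \left(-2 + S\right)}{6 + S}$)
$w = 0$ ($w = \frac{2 \cdot 0}{17} = 0 \cdot \frac{1}{17} = 0$)
$105 w + Q{\left(0 \right)} = 105 \cdot 0 + \frac{0^{2} \left(-2 + 0\right)}{6 + 0} = 0 + 0 \cdot \frac{1}{6} \left(-2\right) = 0 + 0 = 0$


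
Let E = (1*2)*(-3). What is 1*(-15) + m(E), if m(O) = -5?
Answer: -20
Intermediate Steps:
E = -6 (E = 2*(-3) = -6)
1*(-15) + m(E) = 1*(-15) - 5 = -15 - 5 = -20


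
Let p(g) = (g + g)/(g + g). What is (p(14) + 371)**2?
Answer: 138384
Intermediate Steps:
p(g) = 1 (p(g) = (2*g)/((2*g)) = (2*g)*(1/(2*g)) = 1)
(p(14) + 371)**2 = (1 + 371)**2 = 372**2 = 138384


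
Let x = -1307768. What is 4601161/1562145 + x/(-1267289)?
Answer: 7873923964889/1979689174905 ≈ 3.9774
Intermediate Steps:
4601161/1562145 + x/(-1267289) = 4601161/1562145 - 1307768/(-1267289) = 4601161*(1/1562145) - 1307768*(-1/1267289) = 4601161/1562145 + 1307768/1267289 = 7873923964889/1979689174905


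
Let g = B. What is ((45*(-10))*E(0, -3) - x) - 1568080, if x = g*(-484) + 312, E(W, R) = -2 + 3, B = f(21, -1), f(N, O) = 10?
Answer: -1564002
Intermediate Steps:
B = 10
E(W, R) = 1
g = 10
x = -4528 (x = 10*(-484) + 312 = -4840 + 312 = -4528)
((45*(-10))*E(0, -3) - x) - 1568080 = ((45*(-10))*1 - 1*(-4528)) - 1568080 = (-450*1 + 4528) - 1568080 = (-450 + 4528) - 1568080 = 4078 - 1568080 = -1564002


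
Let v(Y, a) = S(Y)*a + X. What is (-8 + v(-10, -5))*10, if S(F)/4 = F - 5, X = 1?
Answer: 2930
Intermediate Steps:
S(F) = -20 + 4*F (S(F) = 4*(F - 5) = 4*(-5 + F) = -20 + 4*F)
v(Y, a) = 1 + a*(-20 + 4*Y) (v(Y, a) = (-20 + 4*Y)*a + 1 = a*(-20 + 4*Y) + 1 = 1 + a*(-20 + 4*Y))
(-8 + v(-10, -5))*10 = (-8 + (1 + 4*(-5)*(-5 - 10)))*10 = (-8 + (1 + 4*(-5)*(-15)))*10 = (-8 + (1 + 300))*10 = (-8 + 301)*10 = 293*10 = 2930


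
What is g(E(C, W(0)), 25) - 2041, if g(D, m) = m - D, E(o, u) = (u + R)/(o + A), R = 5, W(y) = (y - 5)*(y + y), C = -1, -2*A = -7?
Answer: -2018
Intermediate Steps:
A = 7/2 (A = -½*(-7) = 7/2 ≈ 3.5000)
W(y) = 2*y*(-5 + y) (W(y) = (-5 + y)*(2*y) = 2*y*(-5 + y))
E(o, u) = (5 + u)/(7/2 + o) (E(o, u) = (u + 5)/(o + 7/2) = (5 + u)/(7/2 + o))
g(E(C, W(0)), 25) - 2041 = (25 - 2*(5 + 2*0*(-5 + 0))/(7 + 2*(-1))) - 2041 = (25 - 2*(5 + 2*0*(-5))/(7 - 2)) - 2041 = (25 - 2*(5 + 0)/5) - 2041 = (25 - 2*5/5) - 2041 = (25 - 1*2) - 2041 = (25 - 2) - 2041 = 23 - 2041 = -2018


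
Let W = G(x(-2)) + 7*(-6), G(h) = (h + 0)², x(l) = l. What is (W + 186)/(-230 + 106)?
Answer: -37/31 ≈ -1.1935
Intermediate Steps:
G(h) = h²
W = -38 (W = (-2)² + 7*(-6) = 4 - 42 = -38)
(W + 186)/(-230 + 106) = (-38 + 186)/(-230 + 106) = 148/(-124) = 148*(-1/124) = -37/31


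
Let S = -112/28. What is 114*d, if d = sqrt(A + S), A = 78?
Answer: 114*sqrt(74) ≈ 980.67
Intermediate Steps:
S = -4 (S = -112*1/28 = -4)
d = sqrt(74) (d = sqrt(78 - 4) = sqrt(74) ≈ 8.6023)
114*d = 114*sqrt(74)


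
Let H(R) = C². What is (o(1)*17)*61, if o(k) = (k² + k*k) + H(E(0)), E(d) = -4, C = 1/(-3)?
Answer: 19703/9 ≈ 2189.2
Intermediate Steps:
C = -⅓ ≈ -0.33333
H(R) = ⅑ (H(R) = (-⅓)² = ⅑)
o(k) = ⅑ + 2*k² (o(k) = (k² + k*k) + ⅑ = (k² + k²) + ⅑ = 2*k² + ⅑ = ⅑ + 2*k²)
(o(1)*17)*61 = ((⅑ + 2*1²)*17)*61 = ((⅑ + 2*1)*17)*61 = ((⅑ + 2)*17)*61 = ((19/9)*17)*61 = (323/9)*61 = 19703/9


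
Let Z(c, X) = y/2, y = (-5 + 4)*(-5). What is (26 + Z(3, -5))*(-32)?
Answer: -912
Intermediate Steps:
y = 5 (y = -1*(-5) = 5)
Z(c, X) = 5/2
(26 + Z(3, -5))*(-32) = (26 + 5/2)*(-32) = (57/2)*(-32) = -912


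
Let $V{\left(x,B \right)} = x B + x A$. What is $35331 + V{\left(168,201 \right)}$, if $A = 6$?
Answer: $70107$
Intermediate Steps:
$V{\left(x,B \right)} = 6 x + B x$ ($V{\left(x,B \right)} = x B + x 6 = B x + 6 x = 6 x + B x$)
$35331 + V{\left(168,201 \right)} = 35331 + 168 \left(6 + 201\right) = 35331 + 168 \cdot 207 = 35331 + 34776 = 70107$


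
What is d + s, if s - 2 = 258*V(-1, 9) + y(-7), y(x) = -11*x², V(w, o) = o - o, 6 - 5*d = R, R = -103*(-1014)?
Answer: -107121/5 ≈ -21424.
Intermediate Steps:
R = 104442
d = -104436/5 (d = 6/5 - ⅕*104442 = 6/5 - 104442/5 = -104436/5 ≈ -20887.)
V(w, o) = 0
s = -537 (s = 2 + (258*0 - 11*(-7)²) = 2 + (0 - 11*49) = 2 + (0 - 539) = 2 - 539 = -537)
d + s = -104436/5 - 537 = -107121/5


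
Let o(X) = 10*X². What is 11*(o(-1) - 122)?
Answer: -1232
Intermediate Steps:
11*(o(-1) - 122) = 11*(10*(-1)² - 122) = 11*(10*1 - 122) = 11*(10 - 122) = 11*(-112) = -1232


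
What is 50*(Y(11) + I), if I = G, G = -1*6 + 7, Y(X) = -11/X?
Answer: 0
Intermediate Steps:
G = 1 (G = -6 + 7 = 1)
I = 1
50*(Y(11) + I) = 50*(-11/11 + 1) = 50*(-11*1/11 + 1) = 50*(-1 + 1) = 50*0 = 0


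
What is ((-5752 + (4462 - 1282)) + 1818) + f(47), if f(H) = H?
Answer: -707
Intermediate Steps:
((-5752 + (4462 - 1282)) + 1818) + f(47) = ((-5752 + (4462 - 1282)) + 1818) + 47 = ((-5752 + 3180) + 1818) + 47 = (-2572 + 1818) + 47 = -754 + 47 = -707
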